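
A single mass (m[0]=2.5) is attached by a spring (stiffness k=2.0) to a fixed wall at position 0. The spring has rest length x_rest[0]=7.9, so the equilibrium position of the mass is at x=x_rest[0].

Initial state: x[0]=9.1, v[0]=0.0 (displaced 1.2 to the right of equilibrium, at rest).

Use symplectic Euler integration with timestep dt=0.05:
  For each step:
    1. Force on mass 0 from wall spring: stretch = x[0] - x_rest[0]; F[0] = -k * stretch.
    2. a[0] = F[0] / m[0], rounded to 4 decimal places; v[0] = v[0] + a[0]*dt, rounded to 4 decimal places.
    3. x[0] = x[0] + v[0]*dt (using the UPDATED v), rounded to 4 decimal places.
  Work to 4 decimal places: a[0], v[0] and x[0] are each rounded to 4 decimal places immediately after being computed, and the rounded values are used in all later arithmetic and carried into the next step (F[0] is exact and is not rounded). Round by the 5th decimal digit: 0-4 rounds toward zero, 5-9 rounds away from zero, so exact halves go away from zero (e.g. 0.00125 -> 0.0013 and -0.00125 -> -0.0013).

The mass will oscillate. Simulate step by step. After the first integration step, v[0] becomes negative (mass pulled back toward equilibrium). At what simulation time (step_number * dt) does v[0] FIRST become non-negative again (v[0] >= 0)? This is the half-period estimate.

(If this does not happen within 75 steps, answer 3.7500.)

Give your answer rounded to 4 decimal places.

Step 0: x=[9.1000] v=[0.0000]
Step 1: x=[9.0976] v=[-0.0480]
Step 2: x=[9.0928] v=[-0.0959]
Step 3: x=[9.0856] v=[-0.1436]
Step 4: x=[9.0761] v=[-0.1910]
Step 5: x=[9.0642] v=[-0.2380]
Step 6: x=[9.0500] v=[-0.2846]
Step 7: x=[9.0335] v=[-0.3306]
Step 8: x=[9.0147] v=[-0.3759]
Step 9: x=[8.9937] v=[-0.4205]
Step 10: x=[8.9705] v=[-0.4643]
Step 11: x=[8.9451] v=[-0.5071]
Step 12: x=[8.9177] v=[-0.5489]
Step 13: x=[8.8882] v=[-0.5896]
Step 14: x=[8.8567] v=[-0.6291]
Step 15: x=[8.8233] v=[-0.6674]
Step 16: x=[8.7881] v=[-0.7043]
Step 17: x=[8.7511] v=[-0.7398]
Step 18: x=[8.7124] v=[-0.7738]
Step 19: x=[8.6721] v=[-0.8063]
Step 20: x=[8.6302] v=[-0.8372]
Step 21: x=[8.5869] v=[-0.8664]
Step 22: x=[8.5422] v=[-0.8939]
Step 23: x=[8.4962] v=[-0.9196]
Step 24: x=[8.4490] v=[-0.9435]
Step 25: x=[8.4007] v=[-0.9655]
Step 26: x=[8.3514] v=[-0.9855]
Step 27: x=[8.3012] v=[-1.0036]
Step 28: x=[8.2502] v=[-1.0197]
Step 29: x=[8.1985] v=[-1.0337]
Step 30: x=[8.1462] v=[-1.0456]
Step 31: x=[8.0934] v=[-1.0555]
Step 32: x=[8.0402] v=[-1.0632]
Step 33: x=[7.9868] v=[-1.0688]
Step 34: x=[7.9332] v=[-1.0723]
Step 35: x=[7.8795] v=[-1.0736]
Step 36: x=[7.8259] v=[-1.0728]
Step 37: x=[7.7724] v=[-1.0698]
Step 38: x=[7.7192] v=[-1.0647]
Step 39: x=[7.6663] v=[-1.0575]
Step 40: x=[7.6139] v=[-1.0482]
Step 41: x=[7.5621] v=[-1.0368]
Step 42: x=[7.5109] v=[-1.0233]
Step 43: x=[7.4605] v=[-1.0077]
Step 44: x=[7.4110] v=[-0.9901]
Step 45: x=[7.3625] v=[-0.9705]
Step 46: x=[7.3151] v=[-0.9490]
Step 47: x=[7.2688] v=[-0.9256]
Step 48: x=[7.2238] v=[-0.9004]
Step 49: x=[7.1801] v=[-0.8734]
Step 50: x=[7.1379] v=[-0.8446]
Step 51: x=[7.0972] v=[-0.8141]
Step 52: x=[7.0581] v=[-0.7820]
Step 53: x=[7.0207] v=[-0.7483]
Step 54: x=[6.9850] v=[-0.7131]
Step 55: x=[6.9512] v=[-0.6765]
Step 56: x=[6.9193] v=[-0.6386]
Step 57: x=[6.8893] v=[-0.5994]
Step 58: x=[6.8614] v=[-0.5590]
Step 59: x=[6.8355] v=[-0.5175]
Step 60: x=[6.8118] v=[-0.4749]
Step 61: x=[6.7902] v=[-0.4314]
Step 62: x=[6.7709] v=[-0.3870]
Step 63: x=[6.7538] v=[-0.3418]
Step 64: x=[6.7390] v=[-0.2960]
Step 65: x=[6.7265] v=[-0.2496]
Step 66: x=[6.7164] v=[-0.2027]
Step 67: x=[6.7086] v=[-0.1554]
Step 68: x=[6.7032] v=[-0.1077]
Step 69: x=[6.7002] v=[-0.0598]
Step 70: x=[6.6996] v=[-0.0118]
Step 71: x=[6.7014] v=[0.0362]
First v>=0 after going negative at step 71, time=3.5500

Answer: 3.5500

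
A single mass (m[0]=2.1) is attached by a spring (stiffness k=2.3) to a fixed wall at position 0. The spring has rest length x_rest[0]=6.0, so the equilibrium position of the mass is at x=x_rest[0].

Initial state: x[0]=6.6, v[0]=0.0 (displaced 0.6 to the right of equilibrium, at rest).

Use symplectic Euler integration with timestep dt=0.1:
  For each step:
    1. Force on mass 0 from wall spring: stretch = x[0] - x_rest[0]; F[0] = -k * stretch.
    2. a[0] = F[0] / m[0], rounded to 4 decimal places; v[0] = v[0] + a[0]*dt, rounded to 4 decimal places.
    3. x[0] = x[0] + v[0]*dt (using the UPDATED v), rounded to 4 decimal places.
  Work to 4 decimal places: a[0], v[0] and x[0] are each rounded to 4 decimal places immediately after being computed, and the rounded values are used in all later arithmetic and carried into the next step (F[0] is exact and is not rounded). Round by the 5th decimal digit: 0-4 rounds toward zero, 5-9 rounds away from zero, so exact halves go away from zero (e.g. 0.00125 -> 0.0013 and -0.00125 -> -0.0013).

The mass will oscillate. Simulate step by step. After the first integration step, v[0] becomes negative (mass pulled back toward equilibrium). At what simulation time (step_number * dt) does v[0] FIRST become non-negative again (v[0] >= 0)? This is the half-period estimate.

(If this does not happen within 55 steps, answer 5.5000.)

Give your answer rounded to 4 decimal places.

Answer: 3.1000

Derivation:
Step 0: x=[6.6000] v=[0.0000]
Step 1: x=[6.5934] v=[-0.0657]
Step 2: x=[6.5803] v=[-0.1307]
Step 3: x=[6.5609] v=[-0.1943]
Step 4: x=[6.5353] v=[-0.2557]
Step 5: x=[6.5039] v=[-0.3143]
Step 6: x=[6.4670] v=[-0.3695]
Step 7: x=[6.4249] v=[-0.4207]
Step 8: x=[6.3782] v=[-0.4672]
Step 9: x=[6.3273] v=[-0.5086]
Step 10: x=[6.2729] v=[-0.5445]
Step 11: x=[6.2155] v=[-0.5744]
Step 12: x=[6.1557] v=[-0.5980]
Step 13: x=[6.0942] v=[-0.6151]
Step 14: x=[6.0317] v=[-0.6254]
Step 15: x=[5.9688] v=[-0.6289]
Step 16: x=[5.9063] v=[-0.6255]
Step 17: x=[5.8448] v=[-0.6152]
Step 18: x=[5.7850] v=[-0.5982]
Step 19: x=[5.7275] v=[-0.5747]
Step 20: x=[5.6730] v=[-0.5449]
Step 21: x=[5.6221] v=[-0.5091]
Step 22: x=[5.5753] v=[-0.4677]
Step 23: x=[5.5332] v=[-0.4212]
Step 24: x=[5.4962] v=[-0.3701]
Step 25: x=[5.4647] v=[-0.3149]
Step 26: x=[5.4391] v=[-0.2563]
Step 27: x=[5.4196] v=[-0.1949]
Step 28: x=[5.4065] v=[-0.1313]
Step 29: x=[5.3999] v=[-0.0663]
Step 30: x=[5.3998] v=[-0.0006]
Step 31: x=[5.4063] v=[0.0651]
First v>=0 after going negative at step 31, time=3.1000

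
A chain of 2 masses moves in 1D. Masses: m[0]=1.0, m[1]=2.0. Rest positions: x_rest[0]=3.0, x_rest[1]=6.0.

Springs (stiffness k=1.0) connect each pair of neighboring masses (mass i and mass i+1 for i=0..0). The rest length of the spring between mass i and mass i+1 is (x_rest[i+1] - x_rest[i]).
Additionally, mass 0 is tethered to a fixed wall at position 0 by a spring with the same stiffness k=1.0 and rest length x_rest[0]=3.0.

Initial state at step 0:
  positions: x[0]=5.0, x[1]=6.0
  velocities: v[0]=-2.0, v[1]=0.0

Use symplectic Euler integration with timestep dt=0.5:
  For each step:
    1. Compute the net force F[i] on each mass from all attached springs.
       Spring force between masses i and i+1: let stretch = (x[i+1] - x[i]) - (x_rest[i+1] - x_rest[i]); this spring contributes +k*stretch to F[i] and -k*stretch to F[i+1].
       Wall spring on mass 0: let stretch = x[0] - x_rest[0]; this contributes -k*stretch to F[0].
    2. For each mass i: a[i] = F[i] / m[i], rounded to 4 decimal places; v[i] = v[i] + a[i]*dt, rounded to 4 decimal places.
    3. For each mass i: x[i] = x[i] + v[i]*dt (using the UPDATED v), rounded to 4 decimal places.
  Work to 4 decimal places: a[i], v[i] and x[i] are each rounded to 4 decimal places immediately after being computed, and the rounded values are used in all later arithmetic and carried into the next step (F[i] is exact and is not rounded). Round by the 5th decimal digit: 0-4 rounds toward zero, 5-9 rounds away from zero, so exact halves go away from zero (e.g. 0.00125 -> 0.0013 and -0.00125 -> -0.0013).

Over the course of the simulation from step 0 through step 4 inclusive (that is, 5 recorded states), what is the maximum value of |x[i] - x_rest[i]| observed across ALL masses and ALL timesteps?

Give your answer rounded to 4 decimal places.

Answer: 2.7890

Derivation:
Step 0: x=[5.0000 6.0000] v=[-2.0000 0.0000]
Step 1: x=[3.0000 6.2500] v=[-4.0000 0.5000]
Step 2: x=[1.0625 6.4688] v=[-3.8750 0.4375]
Step 3: x=[0.2110 6.3868] v=[-1.7031 -0.1641]
Step 4: x=[0.8507 5.9078] v=[1.2793 -0.9581]
Max displacement = 2.7890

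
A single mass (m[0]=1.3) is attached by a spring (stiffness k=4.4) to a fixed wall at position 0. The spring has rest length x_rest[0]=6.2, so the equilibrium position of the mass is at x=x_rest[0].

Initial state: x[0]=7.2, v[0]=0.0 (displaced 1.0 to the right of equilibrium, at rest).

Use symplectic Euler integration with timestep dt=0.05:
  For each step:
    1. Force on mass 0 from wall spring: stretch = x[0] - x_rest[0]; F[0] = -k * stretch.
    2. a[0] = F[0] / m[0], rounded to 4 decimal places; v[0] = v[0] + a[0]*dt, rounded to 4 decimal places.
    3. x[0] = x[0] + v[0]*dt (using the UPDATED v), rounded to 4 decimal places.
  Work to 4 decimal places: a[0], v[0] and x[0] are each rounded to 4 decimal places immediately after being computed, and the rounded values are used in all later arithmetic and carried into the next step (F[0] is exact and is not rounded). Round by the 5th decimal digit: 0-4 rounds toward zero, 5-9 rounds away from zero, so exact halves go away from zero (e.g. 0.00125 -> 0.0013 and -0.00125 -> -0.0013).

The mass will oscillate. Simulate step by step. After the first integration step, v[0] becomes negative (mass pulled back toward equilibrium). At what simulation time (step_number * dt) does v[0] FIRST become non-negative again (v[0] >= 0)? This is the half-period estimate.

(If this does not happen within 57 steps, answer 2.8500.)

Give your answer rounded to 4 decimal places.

Answer: 1.7500

Derivation:
Step 0: x=[7.2000] v=[0.0000]
Step 1: x=[7.1915] v=[-0.1692]
Step 2: x=[7.1747] v=[-0.3370]
Step 3: x=[7.1496] v=[-0.5020]
Step 4: x=[7.1165] v=[-0.6627]
Step 5: x=[7.0756] v=[-0.8178]
Step 6: x=[7.0273] v=[-0.9660]
Step 7: x=[6.9720] v=[-1.1060]
Step 8: x=[6.9102] v=[-1.2366]
Step 9: x=[6.8424] v=[-1.3568]
Step 10: x=[6.7691] v=[-1.4655]
Step 11: x=[6.6910] v=[-1.5618]
Step 12: x=[6.6088] v=[-1.6449]
Step 13: x=[6.5231] v=[-1.7141]
Step 14: x=[6.4347] v=[-1.7688]
Step 15: x=[6.3443] v=[-1.8085]
Step 16: x=[6.2527] v=[-1.8329]
Step 17: x=[6.1606] v=[-1.8418]
Step 18: x=[6.0688] v=[-1.8351]
Step 19: x=[5.9782] v=[-1.8129]
Step 20: x=[5.8894] v=[-1.7754]
Step 21: x=[5.8033] v=[-1.7228]
Step 22: x=[5.7205] v=[-1.6557]
Step 23: x=[5.6418] v=[-1.5746]
Step 24: x=[5.5678] v=[-1.4801]
Step 25: x=[5.4991] v=[-1.3731]
Step 26: x=[5.4364] v=[-1.2545]
Step 27: x=[5.3801] v=[-1.1253]
Step 28: x=[5.3308] v=[-0.9866]
Step 29: x=[5.2888] v=[-0.8395]
Step 30: x=[5.2545] v=[-0.6853]
Step 31: x=[5.2282] v=[-0.5253]
Step 32: x=[5.2102] v=[-0.3608]
Step 33: x=[5.2005] v=[-0.1933]
Step 34: x=[5.1993] v=[-0.0242]
Step 35: x=[5.2066] v=[0.1452]
First v>=0 after going negative at step 35, time=1.7500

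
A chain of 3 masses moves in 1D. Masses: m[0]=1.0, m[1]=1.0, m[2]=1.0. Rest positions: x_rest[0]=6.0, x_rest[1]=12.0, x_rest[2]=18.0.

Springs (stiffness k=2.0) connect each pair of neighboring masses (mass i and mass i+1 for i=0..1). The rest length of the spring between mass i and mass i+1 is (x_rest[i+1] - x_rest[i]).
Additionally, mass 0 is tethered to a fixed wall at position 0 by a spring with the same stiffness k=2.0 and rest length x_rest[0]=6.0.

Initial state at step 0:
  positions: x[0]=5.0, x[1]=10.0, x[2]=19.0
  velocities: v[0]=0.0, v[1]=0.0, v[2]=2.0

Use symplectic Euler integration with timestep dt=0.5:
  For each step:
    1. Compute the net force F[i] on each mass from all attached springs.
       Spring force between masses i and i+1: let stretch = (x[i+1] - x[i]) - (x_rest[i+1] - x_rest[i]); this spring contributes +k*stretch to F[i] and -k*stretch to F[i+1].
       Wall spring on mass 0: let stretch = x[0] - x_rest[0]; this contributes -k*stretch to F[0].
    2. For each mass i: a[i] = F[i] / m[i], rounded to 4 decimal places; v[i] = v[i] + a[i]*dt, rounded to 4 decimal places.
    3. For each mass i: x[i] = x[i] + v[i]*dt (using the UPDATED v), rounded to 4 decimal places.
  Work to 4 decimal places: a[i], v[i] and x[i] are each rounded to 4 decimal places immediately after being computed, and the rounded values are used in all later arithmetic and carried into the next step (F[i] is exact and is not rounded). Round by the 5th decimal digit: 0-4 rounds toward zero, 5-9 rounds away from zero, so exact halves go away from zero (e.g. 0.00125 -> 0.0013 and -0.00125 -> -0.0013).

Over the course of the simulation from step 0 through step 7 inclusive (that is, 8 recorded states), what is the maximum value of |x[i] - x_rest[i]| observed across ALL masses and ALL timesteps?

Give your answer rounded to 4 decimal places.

Answer: 2.6875

Derivation:
Step 0: x=[5.0000 10.0000 19.0000] v=[0.0000 0.0000 2.0000]
Step 1: x=[5.0000 12.0000 18.5000] v=[0.0000 4.0000 -1.0000]
Step 2: x=[6.0000 13.7500 17.7500] v=[2.0000 3.5000 -1.5000]
Step 3: x=[7.8750 13.6250 18.0000] v=[3.7500 -0.2500 0.5000]
Step 4: x=[8.6875 12.8125 19.0625] v=[1.6250 -1.6250 2.1250]
Step 5: x=[7.2188 13.0625 20.0000] v=[-2.9375 0.5000 1.8750]
Step 6: x=[5.0625 13.8594 20.4688] v=[-4.3126 1.5938 0.9375]
Step 7: x=[4.7734 13.5626 20.6329] v=[-0.5782 -0.5937 0.3281]
Max displacement = 2.6875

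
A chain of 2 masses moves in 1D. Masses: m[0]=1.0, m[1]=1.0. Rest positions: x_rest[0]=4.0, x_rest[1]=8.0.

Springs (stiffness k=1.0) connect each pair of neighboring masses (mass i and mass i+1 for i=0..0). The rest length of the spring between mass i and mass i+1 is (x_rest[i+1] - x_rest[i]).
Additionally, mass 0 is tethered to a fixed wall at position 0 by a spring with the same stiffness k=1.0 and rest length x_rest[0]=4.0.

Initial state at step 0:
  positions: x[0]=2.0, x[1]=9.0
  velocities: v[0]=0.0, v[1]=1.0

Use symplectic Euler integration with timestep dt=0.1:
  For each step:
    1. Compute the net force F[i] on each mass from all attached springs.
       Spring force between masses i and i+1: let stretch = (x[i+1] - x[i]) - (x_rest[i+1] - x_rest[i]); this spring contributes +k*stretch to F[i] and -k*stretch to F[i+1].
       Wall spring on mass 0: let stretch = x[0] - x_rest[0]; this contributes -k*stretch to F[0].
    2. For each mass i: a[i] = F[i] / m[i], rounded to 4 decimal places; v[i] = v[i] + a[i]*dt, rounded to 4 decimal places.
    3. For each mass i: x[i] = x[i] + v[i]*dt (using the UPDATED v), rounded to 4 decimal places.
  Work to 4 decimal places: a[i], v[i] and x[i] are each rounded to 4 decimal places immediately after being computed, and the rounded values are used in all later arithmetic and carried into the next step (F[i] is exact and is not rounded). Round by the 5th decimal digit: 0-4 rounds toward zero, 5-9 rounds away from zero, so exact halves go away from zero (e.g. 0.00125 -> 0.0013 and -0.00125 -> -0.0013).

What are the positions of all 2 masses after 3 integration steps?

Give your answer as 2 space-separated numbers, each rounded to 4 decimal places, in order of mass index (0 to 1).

Step 0: x=[2.0000 9.0000] v=[0.0000 1.0000]
Step 1: x=[2.0500 9.0700] v=[0.5000 0.7000]
Step 2: x=[2.1497 9.1098] v=[0.9970 0.3980]
Step 3: x=[2.2975 9.1200] v=[1.4780 0.1020]

Answer: 2.2975 9.1200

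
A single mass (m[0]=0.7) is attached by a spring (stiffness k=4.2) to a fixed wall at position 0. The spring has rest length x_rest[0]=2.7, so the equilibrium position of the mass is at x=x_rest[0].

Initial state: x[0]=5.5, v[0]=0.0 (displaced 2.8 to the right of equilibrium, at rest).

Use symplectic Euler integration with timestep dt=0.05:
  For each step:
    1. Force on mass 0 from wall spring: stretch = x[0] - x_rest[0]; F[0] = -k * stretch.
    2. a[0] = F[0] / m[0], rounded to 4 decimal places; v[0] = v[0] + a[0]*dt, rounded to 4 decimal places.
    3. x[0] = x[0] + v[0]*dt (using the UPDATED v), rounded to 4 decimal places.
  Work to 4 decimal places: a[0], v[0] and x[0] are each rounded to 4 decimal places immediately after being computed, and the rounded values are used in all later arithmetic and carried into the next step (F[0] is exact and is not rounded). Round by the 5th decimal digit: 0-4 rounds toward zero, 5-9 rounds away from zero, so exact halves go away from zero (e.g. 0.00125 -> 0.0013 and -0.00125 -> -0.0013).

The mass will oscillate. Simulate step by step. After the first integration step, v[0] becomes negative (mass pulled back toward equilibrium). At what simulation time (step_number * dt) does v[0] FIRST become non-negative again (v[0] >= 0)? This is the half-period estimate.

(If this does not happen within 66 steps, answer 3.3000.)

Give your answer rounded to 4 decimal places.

Answer: 1.3000

Derivation:
Step 0: x=[5.5000] v=[0.0000]
Step 1: x=[5.4580] v=[-0.8400]
Step 2: x=[5.3746] v=[-1.6674]
Step 3: x=[5.2511] v=[-2.4698]
Step 4: x=[5.0893] v=[-3.2351]
Step 5: x=[4.8917] v=[-3.9519]
Step 6: x=[4.6612] v=[-4.6094]
Step 7: x=[4.4013] v=[-5.1978]
Step 8: x=[4.1159] v=[-5.7082]
Step 9: x=[3.8093] v=[-6.1330]
Step 10: x=[3.4860] v=[-6.4658]
Step 11: x=[3.1509] v=[-6.7016]
Step 12: x=[2.8091] v=[-6.8369]
Step 13: x=[2.4656] v=[-6.8696]
Step 14: x=[2.1256] v=[-6.7993]
Step 15: x=[1.7943] v=[-6.6270]
Step 16: x=[1.4765] v=[-6.3553]
Step 17: x=[1.1771] v=[-5.9883]
Step 18: x=[0.9005] v=[-5.5314]
Step 19: x=[0.6509] v=[-4.9916]
Step 20: x=[0.4321] v=[-4.3769]
Step 21: x=[0.2473] v=[-3.6965]
Step 22: x=[0.0993] v=[-2.9607]
Step 23: x=[-0.0097] v=[-2.1805]
Step 24: x=[-0.0781] v=[-1.3676]
Step 25: x=[-0.1048] v=[-0.5342]
Step 26: x=[-0.0894] v=[0.3072]
First v>=0 after going negative at step 26, time=1.3000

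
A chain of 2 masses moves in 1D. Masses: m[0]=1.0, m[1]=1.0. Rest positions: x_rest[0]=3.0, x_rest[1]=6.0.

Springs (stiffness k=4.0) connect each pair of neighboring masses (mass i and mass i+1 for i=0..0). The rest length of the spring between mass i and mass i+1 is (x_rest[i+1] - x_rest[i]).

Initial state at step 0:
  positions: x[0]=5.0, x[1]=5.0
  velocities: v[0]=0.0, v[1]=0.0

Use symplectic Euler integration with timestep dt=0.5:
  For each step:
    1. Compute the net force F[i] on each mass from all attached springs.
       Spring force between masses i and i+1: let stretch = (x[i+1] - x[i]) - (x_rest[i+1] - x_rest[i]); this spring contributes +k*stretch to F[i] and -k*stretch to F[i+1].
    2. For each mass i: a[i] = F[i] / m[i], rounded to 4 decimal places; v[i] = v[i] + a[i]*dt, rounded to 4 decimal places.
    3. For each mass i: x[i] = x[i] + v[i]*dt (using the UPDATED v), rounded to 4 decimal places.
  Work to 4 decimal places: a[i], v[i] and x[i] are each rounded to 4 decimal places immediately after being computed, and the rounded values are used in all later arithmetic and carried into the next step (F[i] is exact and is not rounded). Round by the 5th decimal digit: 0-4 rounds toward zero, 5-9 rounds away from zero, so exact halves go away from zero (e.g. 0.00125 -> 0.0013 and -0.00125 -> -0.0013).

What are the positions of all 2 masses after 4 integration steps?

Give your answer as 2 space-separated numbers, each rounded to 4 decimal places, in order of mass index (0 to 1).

Answer: 5.0000 5.0000

Derivation:
Step 0: x=[5.0000 5.0000] v=[0.0000 0.0000]
Step 1: x=[2.0000 8.0000] v=[-6.0000 6.0000]
Step 2: x=[2.0000 8.0000] v=[0.0000 0.0000]
Step 3: x=[5.0000 5.0000] v=[6.0000 -6.0000]
Step 4: x=[5.0000 5.0000] v=[0.0000 0.0000]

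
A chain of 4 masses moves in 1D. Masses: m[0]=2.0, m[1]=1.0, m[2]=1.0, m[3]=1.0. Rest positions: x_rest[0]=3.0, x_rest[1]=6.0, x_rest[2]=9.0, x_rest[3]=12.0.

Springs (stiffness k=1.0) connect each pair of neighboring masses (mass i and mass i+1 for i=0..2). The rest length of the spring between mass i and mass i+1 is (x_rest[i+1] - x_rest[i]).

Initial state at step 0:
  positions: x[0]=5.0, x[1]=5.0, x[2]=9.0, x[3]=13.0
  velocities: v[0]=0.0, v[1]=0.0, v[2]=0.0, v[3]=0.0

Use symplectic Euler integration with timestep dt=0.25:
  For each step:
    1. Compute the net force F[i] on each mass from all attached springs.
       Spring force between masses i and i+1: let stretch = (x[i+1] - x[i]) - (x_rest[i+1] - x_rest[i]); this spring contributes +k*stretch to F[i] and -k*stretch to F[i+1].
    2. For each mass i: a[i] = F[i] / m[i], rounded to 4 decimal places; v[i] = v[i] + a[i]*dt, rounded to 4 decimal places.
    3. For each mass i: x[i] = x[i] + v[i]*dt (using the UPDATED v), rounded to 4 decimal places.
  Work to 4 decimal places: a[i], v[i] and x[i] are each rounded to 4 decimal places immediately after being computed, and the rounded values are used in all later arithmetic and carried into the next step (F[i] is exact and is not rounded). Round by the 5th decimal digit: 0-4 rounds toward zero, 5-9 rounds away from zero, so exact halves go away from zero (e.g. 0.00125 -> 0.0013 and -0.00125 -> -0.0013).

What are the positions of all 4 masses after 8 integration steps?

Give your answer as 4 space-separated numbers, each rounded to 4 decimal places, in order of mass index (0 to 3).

Answer: 3.2955 8.5233 10.1962 11.6896

Derivation:
Step 0: x=[5.0000 5.0000 9.0000 13.0000] v=[0.0000 0.0000 0.0000 0.0000]
Step 1: x=[4.9063 5.2500 9.0000 12.9375] v=[-0.3750 1.0000 0.0000 -0.2500]
Step 2: x=[4.7295 5.7129 9.0117 12.8164] v=[-0.7071 1.8516 0.0469 -0.4844]
Step 3: x=[4.4897 6.3205 9.0551 12.6450] v=[-0.9592 2.4305 0.1734 -0.6856]
Step 4: x=[4.2134 6.9846 9.1519 12.4367] v=[-1.1054 2.6565 0.3872 -0.8331]
Step 5: x=[3.9299 7.6110 9.3186 12.2106] v=[-1.1340 2.5055 0.6666 -0.9043]
Step 6: x=[3.6677 8.1140 9.5593 11.9913] v=[-1.0489 2.0121 0.9627 -0.8773]
Step 7: x=[3.4507 8.4295 9.8617 11.8075] v=[-0.8681 1.2619 1.2094 -0.7353]
Step 8: x=[3.2955 8.5233 10.1962 11.6896] v=[-0.6208 0.3753 1.3378 -0.4718]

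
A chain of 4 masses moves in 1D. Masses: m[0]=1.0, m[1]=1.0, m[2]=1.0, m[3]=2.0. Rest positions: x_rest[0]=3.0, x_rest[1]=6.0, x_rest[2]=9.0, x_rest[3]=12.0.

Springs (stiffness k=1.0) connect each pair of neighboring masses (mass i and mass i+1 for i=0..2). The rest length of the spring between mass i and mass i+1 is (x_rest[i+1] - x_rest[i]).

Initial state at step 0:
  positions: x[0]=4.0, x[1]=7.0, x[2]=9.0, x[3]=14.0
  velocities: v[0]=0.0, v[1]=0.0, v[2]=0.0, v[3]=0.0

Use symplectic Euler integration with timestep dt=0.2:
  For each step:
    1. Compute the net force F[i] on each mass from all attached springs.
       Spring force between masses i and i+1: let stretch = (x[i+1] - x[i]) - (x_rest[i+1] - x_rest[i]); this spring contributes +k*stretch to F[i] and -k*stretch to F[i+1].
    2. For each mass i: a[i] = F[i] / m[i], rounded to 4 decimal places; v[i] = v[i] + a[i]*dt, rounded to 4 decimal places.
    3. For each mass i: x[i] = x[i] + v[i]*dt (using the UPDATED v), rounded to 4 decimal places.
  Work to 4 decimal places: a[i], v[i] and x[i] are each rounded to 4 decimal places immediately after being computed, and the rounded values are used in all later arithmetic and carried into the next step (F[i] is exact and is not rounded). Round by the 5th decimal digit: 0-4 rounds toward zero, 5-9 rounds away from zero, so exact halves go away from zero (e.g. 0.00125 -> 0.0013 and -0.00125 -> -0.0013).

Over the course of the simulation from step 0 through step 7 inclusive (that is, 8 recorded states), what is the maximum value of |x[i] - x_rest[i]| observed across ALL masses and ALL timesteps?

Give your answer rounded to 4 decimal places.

Step 0: x=[4.0000 7.0000 9.0000 14.0000] v=[0.0000 0.0000 0.0000 0.0000]
Step 1: x=[4.0000 6.9600 9.1200 13.9600] v=[0.0000 -0.2000 0.6000 -0.2000]
Step 2: x=[3.9984 6.8880 9.3472 13.8832] v=[-0.0080 -0.3600 1.1360 -0.3840]
Step 3: x=[3.9924 6.7988 9.6575 13.7757] v=[-0.0301 -0.4461 1.5514 -0.5376]
Step 4: x=[3.9786 6.7117 10.0182 13.6458] v=[-0.0688 -0.4356 1.8033 -0.6494]
Step 5: x=[3.9542 6.6475 10.3917 13.5034] v=[-0.1222 -0.3209 1.8675 -0.7122]
Step 6: x=[3.9175 6.6254 10.7399 13.3587] v=[-0.1835 -0.1107 1.7410 -0.7234]
Step 7: x=[3.8691 6.6595 11.0283 13.2216] v=[-0.2419 0.1706 1.4419 -0.6853]
Max displacement = 2.0283

Answer: 2.0283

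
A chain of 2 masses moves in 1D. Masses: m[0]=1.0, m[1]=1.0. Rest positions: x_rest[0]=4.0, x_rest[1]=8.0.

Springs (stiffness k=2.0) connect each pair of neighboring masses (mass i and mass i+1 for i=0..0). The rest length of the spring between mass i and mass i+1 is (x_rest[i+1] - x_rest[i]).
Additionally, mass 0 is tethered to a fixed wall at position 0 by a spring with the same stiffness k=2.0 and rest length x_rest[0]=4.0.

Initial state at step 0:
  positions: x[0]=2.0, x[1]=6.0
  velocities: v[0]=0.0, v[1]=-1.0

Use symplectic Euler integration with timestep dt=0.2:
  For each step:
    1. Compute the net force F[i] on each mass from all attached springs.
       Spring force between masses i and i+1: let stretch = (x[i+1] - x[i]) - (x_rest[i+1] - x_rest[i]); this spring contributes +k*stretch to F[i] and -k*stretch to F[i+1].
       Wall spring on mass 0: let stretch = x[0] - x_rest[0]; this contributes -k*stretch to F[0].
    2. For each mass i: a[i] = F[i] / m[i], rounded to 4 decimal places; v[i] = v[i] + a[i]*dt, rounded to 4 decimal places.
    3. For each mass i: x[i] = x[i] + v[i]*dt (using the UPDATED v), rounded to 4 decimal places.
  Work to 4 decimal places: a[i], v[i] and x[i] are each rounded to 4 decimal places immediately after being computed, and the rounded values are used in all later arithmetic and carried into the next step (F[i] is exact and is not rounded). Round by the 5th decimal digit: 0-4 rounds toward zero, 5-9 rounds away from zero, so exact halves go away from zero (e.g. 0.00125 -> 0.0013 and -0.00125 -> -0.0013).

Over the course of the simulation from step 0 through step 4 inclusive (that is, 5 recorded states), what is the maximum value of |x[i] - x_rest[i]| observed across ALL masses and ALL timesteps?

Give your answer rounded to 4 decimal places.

Answer: 2.4837

Derivation:
Step 0: x=[2.0000 6.0000] v=[0.0000 -1.0000]
Step 1: x=[2.1600 5.8000] v=[0.8000 -1.0000]
Step 2: x=[2.4384 5.6288] v=[1.3920 -0.8560]
Step 3: x=[2.7770 5.5224] v=[1.6928 -0.5322]
Step 4: x=[3.1130 5.5163] v=[1.6802 -0.0304]
Max displacement = 2.4837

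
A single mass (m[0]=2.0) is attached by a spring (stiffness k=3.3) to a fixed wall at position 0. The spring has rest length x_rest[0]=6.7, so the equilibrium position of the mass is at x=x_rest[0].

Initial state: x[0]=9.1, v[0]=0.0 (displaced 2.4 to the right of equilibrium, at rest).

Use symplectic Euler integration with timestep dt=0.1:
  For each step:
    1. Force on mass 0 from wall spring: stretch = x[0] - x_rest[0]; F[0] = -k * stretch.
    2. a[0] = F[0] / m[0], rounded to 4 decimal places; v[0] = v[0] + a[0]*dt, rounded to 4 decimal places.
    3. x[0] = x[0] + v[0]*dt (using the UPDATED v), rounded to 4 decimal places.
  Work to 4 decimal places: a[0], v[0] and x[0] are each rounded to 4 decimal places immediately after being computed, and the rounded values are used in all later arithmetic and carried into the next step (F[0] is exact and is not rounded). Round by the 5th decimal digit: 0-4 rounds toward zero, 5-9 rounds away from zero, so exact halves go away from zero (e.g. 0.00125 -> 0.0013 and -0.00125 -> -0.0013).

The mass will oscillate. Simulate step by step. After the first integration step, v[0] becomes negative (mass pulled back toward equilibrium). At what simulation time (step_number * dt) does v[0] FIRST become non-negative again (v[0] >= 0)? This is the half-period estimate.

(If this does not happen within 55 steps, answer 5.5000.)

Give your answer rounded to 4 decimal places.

Answer: 2.5000

Derivation:
Step 0: x=[9.1000] v=[0.0000]
Step 1: x=[9.0604] v=[-0.3960]
Step 2: x=[8.9819] v=[-0.7855]
Step 3: x=[8.8657] v=[-1.1620]
Step 4: x=[8.7138] v=[-1.5193]
Step 5: x=[8.5286] v=[-1.8516]
Step 6: x=[8.3133] v=[-2.1533]
Step 7: x=[8.0714] v=[-2.4195]
Step 8: x=[7.8068] v=[-2.6458]
Step 9: x=[7.5240] v=[-2.8284]
Step 10: x=[7.2276] v=[-2.9644]
Step 11: x=[6.9225] v=[-3.0515]
Step 12: x=[6.6137] v=[-3.0882]
Step 13: x=[6.3063] v=[-3.0740]
Step 14: x=[6.0054] v=[-3.0090]
Step 15: x=[5.7160] v=[-2.8944]
Step 16: x=[5.4428] v=[-2.7320]
Step 17: x=[5.1903] v=[-2.5246]
Step 18: x=[4.9628] v=[-2.2755]
Step 19: x=[4.7639] v=[-1.9889]
Step 20: x=[4.5970] v=[-1.6694]
Step 21: x=[4.4648] v=[-1.3224]
Step 22: x=[4.3694] v=[-0.9536]
Step 23: x=[4.3125] v=[-0.5691]
Step 24: x=[4.2950] v=[-0.1752]
Step 25: x=[4.3172] v=[0.2216]
First v>=0 after going negative at step 25, time=2.5000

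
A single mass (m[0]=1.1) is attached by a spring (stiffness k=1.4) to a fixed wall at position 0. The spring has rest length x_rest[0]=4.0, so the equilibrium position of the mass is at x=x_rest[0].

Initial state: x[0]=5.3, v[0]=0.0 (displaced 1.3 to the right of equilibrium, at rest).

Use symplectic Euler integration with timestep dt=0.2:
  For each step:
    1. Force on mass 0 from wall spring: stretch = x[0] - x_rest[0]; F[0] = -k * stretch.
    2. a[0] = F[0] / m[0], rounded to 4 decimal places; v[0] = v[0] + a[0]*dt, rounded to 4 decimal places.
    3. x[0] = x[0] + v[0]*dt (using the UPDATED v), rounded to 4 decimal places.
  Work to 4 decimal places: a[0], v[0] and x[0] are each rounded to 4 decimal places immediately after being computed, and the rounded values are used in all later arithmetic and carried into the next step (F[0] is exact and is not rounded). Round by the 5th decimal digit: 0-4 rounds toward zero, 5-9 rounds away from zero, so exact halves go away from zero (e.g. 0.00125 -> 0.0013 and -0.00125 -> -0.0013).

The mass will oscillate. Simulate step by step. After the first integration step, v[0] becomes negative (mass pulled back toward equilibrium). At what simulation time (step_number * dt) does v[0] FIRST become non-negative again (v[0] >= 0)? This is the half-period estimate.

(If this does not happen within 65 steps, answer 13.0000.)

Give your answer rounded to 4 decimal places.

Answer: 2.8000

Derivation:
Step 0: x=[5.3000] v=[0.0000]
Step 1: x=[5.2338] v=[-0.3309]
Step 2: x=[5.1048] v=[-0.6450]
Step 3: x=[4.9196] v=[-0.9262]
Step 4: x=[4.6875] v=[-1.1603]
Step 5: x=[4.4204] v=[-1.3353]
Step 6: x=[4.1319] v=[-1.4423]
Step 7: x=[3.8367] v=[-1.4759]
Step 8: x=[3.5498] v=[-1.4343]
Step 9: x=[3.2859] v=[-1.3197]
Step 10: x=[3.0583] v=[-1.1379]
Step 11: x=[2.8787] v=[-0.8982]
Step 12: x=[2.7561] v=[-0.6128]
Step 13: x=[2.6969] v=[-0.2962]
Step 14: x=[2.7040] v=[0.0355]
First v>=0 after going negative at step 14, time=2.8000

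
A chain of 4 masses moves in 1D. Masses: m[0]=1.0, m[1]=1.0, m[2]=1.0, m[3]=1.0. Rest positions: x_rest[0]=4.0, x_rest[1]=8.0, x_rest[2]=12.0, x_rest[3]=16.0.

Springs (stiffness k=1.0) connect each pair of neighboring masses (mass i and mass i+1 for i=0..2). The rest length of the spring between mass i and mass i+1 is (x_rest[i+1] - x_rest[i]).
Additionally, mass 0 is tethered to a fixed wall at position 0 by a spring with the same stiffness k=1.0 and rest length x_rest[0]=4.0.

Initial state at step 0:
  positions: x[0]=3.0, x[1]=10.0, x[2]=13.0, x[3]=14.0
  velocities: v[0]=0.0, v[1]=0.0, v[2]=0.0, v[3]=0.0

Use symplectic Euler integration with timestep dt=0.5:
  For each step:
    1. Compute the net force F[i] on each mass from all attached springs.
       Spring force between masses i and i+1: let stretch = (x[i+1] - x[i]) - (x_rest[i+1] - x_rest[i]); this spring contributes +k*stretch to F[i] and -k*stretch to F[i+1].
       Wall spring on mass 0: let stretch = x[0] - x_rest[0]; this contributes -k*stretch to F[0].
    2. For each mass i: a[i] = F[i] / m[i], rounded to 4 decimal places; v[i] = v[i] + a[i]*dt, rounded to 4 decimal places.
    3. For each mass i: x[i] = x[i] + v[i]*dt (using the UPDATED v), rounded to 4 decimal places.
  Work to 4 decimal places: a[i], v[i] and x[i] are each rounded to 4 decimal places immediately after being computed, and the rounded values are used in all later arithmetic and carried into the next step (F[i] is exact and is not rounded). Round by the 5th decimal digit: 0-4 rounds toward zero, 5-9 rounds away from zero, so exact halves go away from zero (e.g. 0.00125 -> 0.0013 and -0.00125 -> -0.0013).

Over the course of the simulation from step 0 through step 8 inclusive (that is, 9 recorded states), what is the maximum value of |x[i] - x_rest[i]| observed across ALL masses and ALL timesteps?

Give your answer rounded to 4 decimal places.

Step 0: x=[3.0000 10.0000 13.0000 14.0000] v=[0.0000 0.0000 0.0000 0.0000]
Step 1: x=[4.0000 9.0000 12.5000 14.7500] v=[2.0000 -2.0000 -1.0000 1.5000]
Step 2: x=[5.2500 7.6250 11.6875 15.9375] v=[2.5000 -2.7500 -1.6250 2.3750]
Step 3: x=[5.7813 6.6719 10.9219 17.0625] v=[1.0625 -1.9063 -1.5313 2.2500]
Step 4: x=[5.0899 6.5586 10.6289 17.6524] v=[-1.3829 -0.2266 -0.5860 1.1797]
Step 5: x=[3.4932 7.0957 11.0742 17.4864] v=[-3.1935 1.0742 0.8906 -0.3321]
Step 6: x=[1.9238 7.7268 12.1280 16.7173] v=[-3.1389 1.2622 2.1075 -1.5382]
Step 7: x=[1.3242 8.0075 13.2288 15.8009] v=[-1.1993 0.5613 2.2016 -1.8329]
Step 8: x=[2.0644 7.9227 13.6673 15.2414] v=[1.4803 -0.1697 0.8770 -1.1190]
Max displacement = 2.6758

Answer: 2.6758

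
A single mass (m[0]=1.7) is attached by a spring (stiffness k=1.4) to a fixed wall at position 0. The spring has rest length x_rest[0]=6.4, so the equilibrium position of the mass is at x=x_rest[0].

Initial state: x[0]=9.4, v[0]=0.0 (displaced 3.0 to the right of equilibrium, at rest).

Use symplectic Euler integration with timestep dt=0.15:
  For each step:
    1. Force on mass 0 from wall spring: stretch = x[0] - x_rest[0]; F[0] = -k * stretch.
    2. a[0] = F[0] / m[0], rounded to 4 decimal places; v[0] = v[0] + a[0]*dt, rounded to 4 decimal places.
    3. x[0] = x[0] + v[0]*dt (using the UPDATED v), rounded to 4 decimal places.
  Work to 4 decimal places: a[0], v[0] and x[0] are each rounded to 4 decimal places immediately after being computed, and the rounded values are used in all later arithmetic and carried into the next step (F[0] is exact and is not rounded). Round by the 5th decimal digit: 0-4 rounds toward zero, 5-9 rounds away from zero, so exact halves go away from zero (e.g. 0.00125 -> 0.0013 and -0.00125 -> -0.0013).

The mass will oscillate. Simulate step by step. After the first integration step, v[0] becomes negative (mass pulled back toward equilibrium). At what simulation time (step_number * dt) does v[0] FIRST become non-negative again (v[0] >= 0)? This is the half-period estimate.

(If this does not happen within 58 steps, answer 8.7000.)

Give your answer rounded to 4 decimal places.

Step 0: x=[9.4000] v=[0.0000]
Step 1: x=[9.3444] v=[-0.3706]
Step 2: x=[9.2343] v=[-0.7343]
Step 3: x=[9.0716] v=[-1.0844]
Step 4: x=[8.8594] v=[-1.4144]
Step 5: x=[8.6017] v=[-1.7182]
Step 6: x=[8.3032] v=[-1.9902]
Step 7: x=[7.9694] v=[-2.2253]
Step 8: x=[7.6065] v=[-2.4192]
Step 9: x=[7.2213] v=[-2.5682]
Step 10: x=[6.8208] v=[-2.6697]
Step 11: x=[6.4125] v=[-2.7217]
Step 12: x=[6.0040] v=[-2.7232]
Step 13: x=[5.6029] v=[-2.6743]
Step 14: x=[5.2165] v=[-2.5758]
Step 15: x=[4.8521] v=[-2.4296]
Step 16: x=[4.5163] v=[-2.2384]
Step 17: x=[4.2154] v=[-2.0057]
Step 18: x=[3.9550] v=[-1.7358]
Step 19: x=[3.7399] v=[-1.4338]
Step 20: x=[3.5741] v=[-1.1052]
Step 21: x=[3.4607] v=[-0.7561]
Step 22: x=[3.4018] v=[-0.3930]
Step 23: x=[3.3984] v=[-0.0226]
Step 24: x=[3.4506] v=[0.3482]
First v>=0 after going negative at step 24, time=3.6000

Answer: 3.6000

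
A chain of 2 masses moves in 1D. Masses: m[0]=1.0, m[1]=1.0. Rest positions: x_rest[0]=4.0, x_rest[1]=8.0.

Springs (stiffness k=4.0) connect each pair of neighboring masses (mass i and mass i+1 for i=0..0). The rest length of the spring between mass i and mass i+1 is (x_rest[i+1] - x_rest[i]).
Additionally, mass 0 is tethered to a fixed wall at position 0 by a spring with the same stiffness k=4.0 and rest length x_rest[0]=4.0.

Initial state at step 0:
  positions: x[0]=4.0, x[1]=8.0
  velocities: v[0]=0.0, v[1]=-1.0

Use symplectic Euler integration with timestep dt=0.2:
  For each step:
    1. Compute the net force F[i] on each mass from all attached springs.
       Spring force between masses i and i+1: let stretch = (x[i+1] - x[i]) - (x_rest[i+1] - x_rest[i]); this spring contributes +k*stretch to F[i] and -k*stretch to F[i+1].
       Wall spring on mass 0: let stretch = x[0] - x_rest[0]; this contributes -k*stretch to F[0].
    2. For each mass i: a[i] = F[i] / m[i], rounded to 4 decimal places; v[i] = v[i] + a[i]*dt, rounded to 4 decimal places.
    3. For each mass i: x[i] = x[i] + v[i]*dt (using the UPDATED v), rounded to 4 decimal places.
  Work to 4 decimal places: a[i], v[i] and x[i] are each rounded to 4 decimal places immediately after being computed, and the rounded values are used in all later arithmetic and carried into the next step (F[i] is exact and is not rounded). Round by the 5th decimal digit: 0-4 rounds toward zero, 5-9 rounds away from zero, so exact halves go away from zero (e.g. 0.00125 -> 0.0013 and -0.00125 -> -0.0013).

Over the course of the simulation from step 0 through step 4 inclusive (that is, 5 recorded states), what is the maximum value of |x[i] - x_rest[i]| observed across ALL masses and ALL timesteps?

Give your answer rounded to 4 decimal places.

Step 0: x=[4.0000 8.0000] v=[0.0000 -1.0000]
Step 1: x=[4.0000 7.8000] v=[0.0000 -1.0000]
Step 2: x=[3.9680 7.6320] v=[-0.1600 -0.8400]
Step 3: x=[3.8874 7.5178] v=[-0.4032 -0.5712]
Step 4: x=[3.7656 7.4627] v=[-0.6088 -0.2755]
Max displacement = 0.5373

Answer: 0.5373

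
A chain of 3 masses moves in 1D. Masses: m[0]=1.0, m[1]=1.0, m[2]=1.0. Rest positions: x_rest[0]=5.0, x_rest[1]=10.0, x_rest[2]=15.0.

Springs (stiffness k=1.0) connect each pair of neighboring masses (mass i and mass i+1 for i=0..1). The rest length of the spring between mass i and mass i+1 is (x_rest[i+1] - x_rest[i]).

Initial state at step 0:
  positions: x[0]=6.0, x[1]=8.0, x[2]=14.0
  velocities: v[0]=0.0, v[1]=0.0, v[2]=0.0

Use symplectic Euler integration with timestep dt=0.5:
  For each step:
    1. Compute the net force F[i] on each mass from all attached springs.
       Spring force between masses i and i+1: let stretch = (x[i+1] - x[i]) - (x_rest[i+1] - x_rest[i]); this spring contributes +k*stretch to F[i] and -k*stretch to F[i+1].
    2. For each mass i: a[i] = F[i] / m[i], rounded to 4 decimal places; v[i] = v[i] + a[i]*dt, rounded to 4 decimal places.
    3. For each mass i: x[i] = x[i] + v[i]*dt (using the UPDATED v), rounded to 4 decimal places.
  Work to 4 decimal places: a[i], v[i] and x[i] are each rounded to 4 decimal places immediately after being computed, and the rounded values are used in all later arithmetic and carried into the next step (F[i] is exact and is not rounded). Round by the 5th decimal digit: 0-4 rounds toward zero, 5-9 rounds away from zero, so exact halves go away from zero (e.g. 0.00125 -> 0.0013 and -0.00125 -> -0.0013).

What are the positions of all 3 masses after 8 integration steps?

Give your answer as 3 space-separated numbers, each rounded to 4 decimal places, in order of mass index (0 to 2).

Step 0: x=[6.0000 8.0000 14.0000] v=[0.0000 0.0000 0.0000]
Step 1: x=[5.2500 9.0000 13.7500] v=[-1.5000 2.0000 -0.5000]
Step 2: x=[4.1875 10.2500 13.5625] v=[-2.1250 2.5000 -0.3750]
Step 3: x=[3.3906 10.8125 13.7969] v=[-1.5938 1.1250 0.4688]
Step 4: x=[3.1992 10.2656 14.5352] v=[-0.3829 -1.0938 1.4766]
Step 5: x=[3.5244 9.0195 15.4561] v=[0.6503 -2.4922 1.8418]
Step 6: x=[3.9734 8.0088 16.0179] v=[0.8979 -2.0215 1.1235]
Step 7: x=[4.1812 7.9915 15.8274] v=[0.4156 -0.0347 -0.3811]
Step 8: x=[4.0916 8.9806 14.9279] v=[-0.1793 1.9781 -1.7991]

Answer: 4.0916 8.9806 14.9279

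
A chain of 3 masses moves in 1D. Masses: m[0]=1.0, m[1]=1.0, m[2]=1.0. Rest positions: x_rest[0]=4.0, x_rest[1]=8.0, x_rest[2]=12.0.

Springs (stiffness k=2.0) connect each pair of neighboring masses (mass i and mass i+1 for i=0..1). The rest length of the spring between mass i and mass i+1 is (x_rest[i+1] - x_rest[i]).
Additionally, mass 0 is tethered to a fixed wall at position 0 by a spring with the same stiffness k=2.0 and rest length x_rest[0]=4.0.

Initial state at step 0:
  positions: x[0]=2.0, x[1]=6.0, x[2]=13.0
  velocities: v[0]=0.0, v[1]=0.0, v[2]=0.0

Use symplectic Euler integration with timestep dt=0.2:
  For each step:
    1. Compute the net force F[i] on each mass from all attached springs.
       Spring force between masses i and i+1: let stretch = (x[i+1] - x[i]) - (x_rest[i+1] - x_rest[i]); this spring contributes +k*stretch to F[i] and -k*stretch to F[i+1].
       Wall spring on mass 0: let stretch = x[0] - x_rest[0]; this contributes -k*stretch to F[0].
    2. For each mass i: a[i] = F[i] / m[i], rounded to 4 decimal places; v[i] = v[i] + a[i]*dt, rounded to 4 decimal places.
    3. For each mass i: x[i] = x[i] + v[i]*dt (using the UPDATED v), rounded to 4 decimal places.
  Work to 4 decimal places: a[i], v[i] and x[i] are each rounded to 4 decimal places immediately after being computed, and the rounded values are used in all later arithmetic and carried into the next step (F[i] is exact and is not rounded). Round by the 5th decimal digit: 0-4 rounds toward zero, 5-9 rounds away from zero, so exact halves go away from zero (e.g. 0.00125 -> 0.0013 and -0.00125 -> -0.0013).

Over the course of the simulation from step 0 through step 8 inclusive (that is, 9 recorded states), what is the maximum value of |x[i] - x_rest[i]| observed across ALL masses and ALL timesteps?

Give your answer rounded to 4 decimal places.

Step 0: x=[2.0000 6.0000 13.0000] v=[0.0000 0.0000 0.0000]
Step 1: x=[2.1600 6.2400 12.7600] v=[0.8000 1.2000 -1.2000]
Step 2: x=[2.4736 6.6752 12.3184] v=[1.5680 2.1760 -2.2080]
Step 3: x=[2.9254 7.2257 11.7453] v=[2.2592 2.7526 -2.8653]
Step 4: x=[3.4872 7.7938 11.1307] v=[2.8092 2.8403 -3.0731]
Step 5: x=[4.1146 8.2843 10.5691] v=[3.1370 2.4524 -2.8079]
Step 6: x=[4.7464 8.6240 10.1447] v=[3.1590 1.6984 -2.1218]
Step 7: x=[5.3087 8.7751 9.9187] v=[2.8115 0.7556 -1.1301]
Step 8: x=[5.7236 8.7404 9.9212] v=[2.0746 -0.1735 0.0125]
Max displacement = 2.0813

Answer: 2.0813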